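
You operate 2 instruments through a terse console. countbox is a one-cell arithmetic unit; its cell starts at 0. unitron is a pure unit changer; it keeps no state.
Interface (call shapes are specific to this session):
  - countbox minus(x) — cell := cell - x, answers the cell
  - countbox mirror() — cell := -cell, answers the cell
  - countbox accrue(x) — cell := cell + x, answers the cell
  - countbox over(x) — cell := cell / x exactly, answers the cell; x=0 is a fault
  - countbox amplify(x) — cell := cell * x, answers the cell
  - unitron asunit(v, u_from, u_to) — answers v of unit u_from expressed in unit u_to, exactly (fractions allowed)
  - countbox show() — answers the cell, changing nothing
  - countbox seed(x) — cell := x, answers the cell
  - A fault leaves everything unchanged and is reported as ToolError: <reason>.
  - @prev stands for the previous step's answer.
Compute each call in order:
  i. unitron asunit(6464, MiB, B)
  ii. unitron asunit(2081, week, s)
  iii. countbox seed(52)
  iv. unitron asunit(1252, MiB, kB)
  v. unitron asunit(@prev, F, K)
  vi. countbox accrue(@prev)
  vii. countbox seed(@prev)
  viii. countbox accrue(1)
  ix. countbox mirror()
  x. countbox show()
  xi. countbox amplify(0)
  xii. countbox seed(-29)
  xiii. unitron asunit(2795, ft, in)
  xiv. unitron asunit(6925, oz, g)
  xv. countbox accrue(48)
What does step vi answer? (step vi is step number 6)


-- unitron asunit(v: 6464, u_from: MiB, u_to: B) == 6777995264
-- unitron asunit(v: 2081, u_from: week, u_to: s) == 1258588800
-- countbox seed(x: 52) == 52
-- unitron asunit(v: 1252, u_from: MiB, u_to: kB) == 164102144/125
-- unitron asunit(v: @prev, u_from: F, u_to: K) == 656638411/900
-- countbox accrue(x: @prev) == 656685211/900
-- countbox seed(x: @prev) == 656685211/900
-- countbox accrue(x: 1) == 656686111/900
-- countbox mirror() == -656686111/900
-- countbox show() == -656686111/900
-- countbox amplify(x: 0) == 0
-- countbox seed(x: -29) == -29
-- unitron asunit(v: 2795, u_from: ft, u_to: in) == 33540
-- unitron asunit(v: 6925, u_from: oz, u_to: g) == 12564508649/64000
-- countbox accrue(x: 48) == 19

Answer: 656685211/900


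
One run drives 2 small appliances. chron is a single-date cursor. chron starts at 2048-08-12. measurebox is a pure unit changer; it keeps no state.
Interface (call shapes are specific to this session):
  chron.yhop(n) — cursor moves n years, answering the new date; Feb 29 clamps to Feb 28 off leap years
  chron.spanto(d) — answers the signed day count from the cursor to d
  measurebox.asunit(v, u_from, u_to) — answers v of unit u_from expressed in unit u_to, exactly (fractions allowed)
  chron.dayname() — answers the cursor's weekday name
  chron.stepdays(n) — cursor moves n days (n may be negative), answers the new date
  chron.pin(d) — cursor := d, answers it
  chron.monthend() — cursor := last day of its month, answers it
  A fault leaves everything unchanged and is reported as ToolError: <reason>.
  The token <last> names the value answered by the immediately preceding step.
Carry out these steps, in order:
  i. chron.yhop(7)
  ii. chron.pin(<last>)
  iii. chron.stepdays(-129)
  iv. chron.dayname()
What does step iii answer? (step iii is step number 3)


Answer: 2055-04-05

Derivation:
% yhop(n→7) == 2055-08-12
% pin(d→<last>) == 2055-08-12
% stepdays(n→-129) == 2055-04-05
% dayname() == Monday


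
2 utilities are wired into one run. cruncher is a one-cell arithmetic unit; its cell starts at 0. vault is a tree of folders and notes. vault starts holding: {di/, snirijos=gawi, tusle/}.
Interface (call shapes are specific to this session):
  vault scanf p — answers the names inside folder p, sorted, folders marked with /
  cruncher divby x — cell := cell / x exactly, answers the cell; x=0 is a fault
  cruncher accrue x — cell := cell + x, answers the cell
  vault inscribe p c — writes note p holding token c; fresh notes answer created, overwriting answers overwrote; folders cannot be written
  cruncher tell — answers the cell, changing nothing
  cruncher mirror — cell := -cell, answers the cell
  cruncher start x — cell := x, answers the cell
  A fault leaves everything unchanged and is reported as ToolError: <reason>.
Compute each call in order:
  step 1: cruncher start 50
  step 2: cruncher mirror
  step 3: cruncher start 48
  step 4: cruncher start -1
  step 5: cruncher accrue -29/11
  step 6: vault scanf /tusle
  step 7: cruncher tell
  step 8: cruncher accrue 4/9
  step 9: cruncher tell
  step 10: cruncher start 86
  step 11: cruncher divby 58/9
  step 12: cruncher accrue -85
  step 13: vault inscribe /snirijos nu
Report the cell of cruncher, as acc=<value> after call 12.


Answer: acc=-2078/29

Derivation:
-- cruncher start(x=50) : 50
-- cruncher mirror() : -50
-- cruncher start(x=48) : 48
-- cruncher start(x=-1) : -1
-- cruncher accrue(x=-29/11) : -40/11
-- vault scanf(p=/tusle) : []
-- cruncher tell() : -40/11
-- cruncher accrue(x=4/9) : -316/99
-- cruncher tell() : -316/99
-- cruncher start(x=86) : 86
-- cruncher divby(x=58/9) : 387/29
-- cruncher accrue(x=-85) : -2078/29
-- vault inscribe(p=/snirijos, c=nu) : overwrote


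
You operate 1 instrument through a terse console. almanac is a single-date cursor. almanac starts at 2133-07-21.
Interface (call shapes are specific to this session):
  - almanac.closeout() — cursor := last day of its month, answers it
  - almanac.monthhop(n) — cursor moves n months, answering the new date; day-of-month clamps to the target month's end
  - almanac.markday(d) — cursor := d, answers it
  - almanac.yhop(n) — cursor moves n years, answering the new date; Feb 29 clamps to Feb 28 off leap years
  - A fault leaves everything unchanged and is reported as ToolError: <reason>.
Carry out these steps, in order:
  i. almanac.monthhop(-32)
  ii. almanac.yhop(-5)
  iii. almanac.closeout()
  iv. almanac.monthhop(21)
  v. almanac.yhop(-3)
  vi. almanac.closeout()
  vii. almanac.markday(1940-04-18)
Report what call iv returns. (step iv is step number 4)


Answer: 2127-08-30

Derivation:
% almanac.monthhop(n='-32') : 2130-11-21
% almanac.yhop(n='-5') : 2125-11-21
% almanac.closeout() : 2125-11-30
% almanac.monthhop(n='21') : 2127-08-30
% almanac.yhop(n='-3') : 2124-08-30
% almanac.closeout() : 2124-08-31
% almanac.markday(d='1940-04-18') : 1940-04-18


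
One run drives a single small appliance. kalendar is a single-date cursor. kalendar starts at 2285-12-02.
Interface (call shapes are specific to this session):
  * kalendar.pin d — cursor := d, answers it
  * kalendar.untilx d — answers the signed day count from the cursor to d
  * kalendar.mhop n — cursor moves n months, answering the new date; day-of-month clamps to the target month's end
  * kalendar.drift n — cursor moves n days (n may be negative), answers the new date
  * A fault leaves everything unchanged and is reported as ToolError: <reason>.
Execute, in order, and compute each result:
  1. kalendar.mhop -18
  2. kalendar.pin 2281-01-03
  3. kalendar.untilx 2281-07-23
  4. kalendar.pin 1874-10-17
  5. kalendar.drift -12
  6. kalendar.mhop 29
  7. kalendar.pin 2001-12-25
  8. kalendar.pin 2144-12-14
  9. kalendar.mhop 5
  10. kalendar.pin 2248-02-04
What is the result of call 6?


Answer: 1877-03-05

Derivation:
$ mhop n=-18
= 2284-06-02
$ pin d=2281-01-03
= 2281-01-03
$ untilx d=2281-07-23
= 201
$ pin d=1874-10-17
= 1874-10-17
$ drift n=-12
= 1874-10-05
$ mhop n=29
= 1877-03-05
$ pin d=2001-12-25
= 2001-12-25
$ pin d=2144-12-14
= 2144-12-14
$ mhop n=5
= 2145-05-14
$ pin d=2248-02-04
= 2248-02-04


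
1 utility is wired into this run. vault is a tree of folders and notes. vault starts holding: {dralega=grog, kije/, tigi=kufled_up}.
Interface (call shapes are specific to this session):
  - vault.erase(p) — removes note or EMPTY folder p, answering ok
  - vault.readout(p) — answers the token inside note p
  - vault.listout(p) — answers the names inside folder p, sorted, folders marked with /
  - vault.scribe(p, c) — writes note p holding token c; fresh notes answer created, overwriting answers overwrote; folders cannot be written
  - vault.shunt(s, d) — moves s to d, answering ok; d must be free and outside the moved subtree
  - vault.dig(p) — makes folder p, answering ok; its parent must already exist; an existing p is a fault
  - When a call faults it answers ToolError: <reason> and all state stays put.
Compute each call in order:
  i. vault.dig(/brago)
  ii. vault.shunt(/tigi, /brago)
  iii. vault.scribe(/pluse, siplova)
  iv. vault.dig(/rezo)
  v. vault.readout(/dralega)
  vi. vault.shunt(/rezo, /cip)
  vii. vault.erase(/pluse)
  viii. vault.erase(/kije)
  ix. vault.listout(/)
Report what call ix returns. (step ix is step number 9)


Using dig on p=/brago, and observe ok.
I try shunt on s=/tigi, d=/brago, and see ToolError: exists.
Calling scribe on p=/pluse, c=siplova, → created.
Invoking dig on p=/rezo, giving ok.
Calling readout on p=/dralega: grog.
I run shunt on s=/rezo, d=/cip, and get ok.
I run erase on p=/pluse: ok.
Calling erase on p=/kije, → ok.
I use listout on p=/, which returns [brago/, cip/, dralega, tigi].

Answer: [brago/, cip/, dralega, tigi]


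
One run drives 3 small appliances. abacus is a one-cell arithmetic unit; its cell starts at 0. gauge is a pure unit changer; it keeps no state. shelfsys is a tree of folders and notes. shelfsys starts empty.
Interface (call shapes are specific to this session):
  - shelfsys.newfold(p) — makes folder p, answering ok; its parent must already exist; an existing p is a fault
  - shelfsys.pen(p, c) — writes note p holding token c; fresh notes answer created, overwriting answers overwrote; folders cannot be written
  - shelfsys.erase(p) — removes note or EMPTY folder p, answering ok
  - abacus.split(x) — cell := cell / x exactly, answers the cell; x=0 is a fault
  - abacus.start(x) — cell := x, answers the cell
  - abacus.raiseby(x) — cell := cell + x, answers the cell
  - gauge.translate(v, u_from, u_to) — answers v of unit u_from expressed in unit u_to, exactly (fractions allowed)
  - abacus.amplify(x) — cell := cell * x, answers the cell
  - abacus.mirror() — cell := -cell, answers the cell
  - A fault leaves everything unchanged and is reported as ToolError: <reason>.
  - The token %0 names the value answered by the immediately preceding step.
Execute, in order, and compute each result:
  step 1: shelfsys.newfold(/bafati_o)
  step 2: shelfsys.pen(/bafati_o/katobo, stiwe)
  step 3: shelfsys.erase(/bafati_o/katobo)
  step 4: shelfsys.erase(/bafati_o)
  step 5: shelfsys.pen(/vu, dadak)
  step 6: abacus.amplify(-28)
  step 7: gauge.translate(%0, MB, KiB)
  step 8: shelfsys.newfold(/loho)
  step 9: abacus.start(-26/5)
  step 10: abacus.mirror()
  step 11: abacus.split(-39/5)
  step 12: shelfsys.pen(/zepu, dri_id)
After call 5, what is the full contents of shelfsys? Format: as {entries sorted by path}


>> shelfsys.newfold(p=/bafati_o)
<< ok
>> shelfsys.pen(p=/bafati_o/katobo, c=stiwe)
<< created
>> shelfsys.erase(p=/bafati_o/katobo)
<< ok
>> shelfsys.erase(p=/bafati_o)
<< ok
>> shelfsys.pen(p=/vu, c=dadak)
<< created
>> abacus.amplify(x=-28)
<< 0
>> gauge.translate(v=%0, u_from=MB, u_to=KiB)
<< 0
>> shelfsys.newfold(p=/loho)
<< ok
>> abacus.start(x=-26/5)
<< -26/5
>> abacus.mirror()
<< 26/5
>> abacus.split(x=-39/5)
<< -2/3
>> shelfsys.pen(p=/zepu, c=dri_id)
<< created

Answer: {vu=dadak}


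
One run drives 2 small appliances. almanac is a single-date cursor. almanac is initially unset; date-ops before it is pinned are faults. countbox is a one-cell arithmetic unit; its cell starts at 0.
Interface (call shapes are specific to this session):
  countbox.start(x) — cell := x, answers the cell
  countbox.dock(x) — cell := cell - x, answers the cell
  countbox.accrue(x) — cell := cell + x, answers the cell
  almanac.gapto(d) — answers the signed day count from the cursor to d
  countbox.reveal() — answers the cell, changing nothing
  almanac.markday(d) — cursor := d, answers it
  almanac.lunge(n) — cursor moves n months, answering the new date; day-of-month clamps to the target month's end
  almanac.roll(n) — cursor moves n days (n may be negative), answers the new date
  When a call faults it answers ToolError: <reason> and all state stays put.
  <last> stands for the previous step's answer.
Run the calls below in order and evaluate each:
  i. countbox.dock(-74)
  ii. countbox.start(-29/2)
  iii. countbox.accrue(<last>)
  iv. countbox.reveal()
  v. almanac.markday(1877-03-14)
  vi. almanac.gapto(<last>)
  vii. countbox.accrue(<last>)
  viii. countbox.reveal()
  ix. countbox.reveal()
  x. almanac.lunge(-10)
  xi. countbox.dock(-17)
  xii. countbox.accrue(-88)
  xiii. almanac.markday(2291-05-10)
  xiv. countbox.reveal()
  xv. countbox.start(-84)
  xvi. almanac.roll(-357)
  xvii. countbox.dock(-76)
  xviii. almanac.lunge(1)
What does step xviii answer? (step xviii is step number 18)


// countbox.dock(x: -74) => 74
// countbox.start(x: -29/2) => -29/2
// countbox.accrue(x: <last>) => -29
// countbox.reveal() => -29
// almanac.markday(d: 1877-03-14) => 1877-03-14
// almanac.gapto(d: <last>) => 0
// countbox.accrue(x: <last>) => -29
// countbox.reveal() => -29
// countbox.reveal() => -29
// almanac.lunge(n: -10) => 1876-05-14
// countbox.dock(x: -17) => -12
// countbox.accrue(x: -88) => -100
// almanac.markday(d: 2291-05-10) => 2291-05-10
// countbox.reveal() => -100
// countbox.start(x: -84) => -84
// almanac.roll(n: -357) => 2290-05-18
// countbox.dock(x: -76) => -8
// almanac.lunge(n: 1) => 2290-06-18

Answer: 2290-06-18


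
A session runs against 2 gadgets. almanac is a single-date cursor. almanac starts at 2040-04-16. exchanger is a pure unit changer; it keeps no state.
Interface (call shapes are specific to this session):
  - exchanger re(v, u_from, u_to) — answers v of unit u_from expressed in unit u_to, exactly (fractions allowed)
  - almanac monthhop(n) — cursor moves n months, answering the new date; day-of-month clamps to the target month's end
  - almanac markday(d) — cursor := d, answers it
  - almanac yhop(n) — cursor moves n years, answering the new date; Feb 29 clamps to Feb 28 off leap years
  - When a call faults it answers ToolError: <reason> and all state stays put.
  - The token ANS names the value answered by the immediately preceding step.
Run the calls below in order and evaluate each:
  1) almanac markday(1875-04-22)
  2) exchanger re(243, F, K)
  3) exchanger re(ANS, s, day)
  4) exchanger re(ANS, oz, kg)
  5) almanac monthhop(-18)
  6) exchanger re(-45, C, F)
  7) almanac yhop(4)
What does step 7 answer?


Answer: 1877-10-22

Derivation:
! 1. almanac markday(d→1875-04-22) : 1875-04-22
! 2. exchanger re(v→243, u_from→F, u_to→K) : 70267/180
! 3. exchanger re(v→ANS, u_from→s, u_to→day) : 70267/15552000
! 4. exchanger re(v→ANS, u_from→oz, u_to→kg) : 3187257506279/24883200000000000
! 5. almanac monthhop(n→-18) : 1873-10-22
! 6. exchanger re(v→-45, u_from→C, u_to→F) : -49
! 7. almanac yhop(n→4) : 1877-10-22


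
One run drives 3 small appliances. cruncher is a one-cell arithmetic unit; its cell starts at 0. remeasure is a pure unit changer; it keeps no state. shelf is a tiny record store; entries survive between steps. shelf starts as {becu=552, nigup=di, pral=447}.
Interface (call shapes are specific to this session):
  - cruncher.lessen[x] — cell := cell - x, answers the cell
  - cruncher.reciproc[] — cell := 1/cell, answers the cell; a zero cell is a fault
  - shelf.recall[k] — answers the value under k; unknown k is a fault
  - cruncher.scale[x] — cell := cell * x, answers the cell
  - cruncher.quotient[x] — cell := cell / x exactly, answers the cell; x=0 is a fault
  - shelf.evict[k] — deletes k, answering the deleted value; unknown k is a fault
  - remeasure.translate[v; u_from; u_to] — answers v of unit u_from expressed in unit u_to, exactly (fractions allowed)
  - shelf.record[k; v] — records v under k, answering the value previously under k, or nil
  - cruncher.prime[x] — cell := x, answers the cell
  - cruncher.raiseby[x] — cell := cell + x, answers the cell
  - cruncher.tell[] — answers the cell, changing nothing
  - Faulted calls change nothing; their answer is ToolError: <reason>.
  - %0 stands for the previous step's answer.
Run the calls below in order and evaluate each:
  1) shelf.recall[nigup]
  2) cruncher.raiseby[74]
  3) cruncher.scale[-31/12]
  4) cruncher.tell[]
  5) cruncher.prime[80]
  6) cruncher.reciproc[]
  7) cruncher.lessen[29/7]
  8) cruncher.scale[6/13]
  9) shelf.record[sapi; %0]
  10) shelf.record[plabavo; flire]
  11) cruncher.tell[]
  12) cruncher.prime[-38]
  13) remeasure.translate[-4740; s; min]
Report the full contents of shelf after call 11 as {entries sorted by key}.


Answer: {becu=552, nigup=di, plabavo=flire, pral=447, sapi=-6939/3640}

Derivation:
-- 1. recall(k→nigup) ~> di
-- 2. raiseby(x→74) ~> 74
-- 3. scale(x→-31/12) ~> -1147/6
-- 4. tell() ~> -1147/6
-- 5. prime(x→80) ~> 80
-- 6. reciproc() ~> 1/80
-- 7. lessen(x→29/7) ~> -2313/560
-- 8. scale(x→6/13) ~> -6939/3640
-- 9. record(k→sapi, v→%0) ~> nil
-- 10. record(k→plabavo, v→flire) ~> nil
-- 11. tell() ~> -6939/3640
-- 12. prime(x→-38) ~> -38
-- 13. translate(v→-4740, u_from→s, u_to→min) ~> -79


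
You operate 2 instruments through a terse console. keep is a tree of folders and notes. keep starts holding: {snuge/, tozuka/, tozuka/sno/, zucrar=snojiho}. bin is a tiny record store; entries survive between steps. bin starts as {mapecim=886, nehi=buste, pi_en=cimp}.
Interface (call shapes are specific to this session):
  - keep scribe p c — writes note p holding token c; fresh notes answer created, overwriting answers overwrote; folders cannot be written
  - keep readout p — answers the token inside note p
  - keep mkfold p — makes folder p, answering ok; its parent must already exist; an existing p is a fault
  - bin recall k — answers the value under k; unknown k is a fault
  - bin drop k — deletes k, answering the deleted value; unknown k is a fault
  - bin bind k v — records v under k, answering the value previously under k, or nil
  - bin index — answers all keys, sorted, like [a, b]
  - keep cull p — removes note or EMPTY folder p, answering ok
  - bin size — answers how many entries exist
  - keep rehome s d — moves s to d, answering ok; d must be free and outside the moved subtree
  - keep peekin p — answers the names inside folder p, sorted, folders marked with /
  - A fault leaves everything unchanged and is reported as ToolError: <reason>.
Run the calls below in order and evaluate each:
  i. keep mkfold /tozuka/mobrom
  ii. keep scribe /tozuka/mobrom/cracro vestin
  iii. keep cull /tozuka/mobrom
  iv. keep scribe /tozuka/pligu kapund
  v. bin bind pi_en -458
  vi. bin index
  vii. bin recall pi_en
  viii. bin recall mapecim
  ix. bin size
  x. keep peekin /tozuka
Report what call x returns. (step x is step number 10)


Answer: [mobrom/, pligu, sno/]

Derivation:
Do: keep mkfold[p='/tozuka/mobrom']
See: ok
Do: keep scribe[p='/tozuka/mobrom/cracro'; c='vestin']
See: created
Do: keep cull[p='/tozuka/mobrom']
See: ToolError: not empty
Do: keep scribe[p='/tozuka/pligu'; c='kapund']
See: created
Do: bin bind[k='pi_en'; v='-458']
See: cimp
Do: bin index[]
See: [mapecim, nehi, pi_en]
Do: bin recall[k='pi_en']
See: -458
Do: bin recall[k='mapecim']
See: 886
Do: bin size[]
See: 3
Do: keep peekin[p='/tozuka']
See: [mobrom/, pligu, sno/]


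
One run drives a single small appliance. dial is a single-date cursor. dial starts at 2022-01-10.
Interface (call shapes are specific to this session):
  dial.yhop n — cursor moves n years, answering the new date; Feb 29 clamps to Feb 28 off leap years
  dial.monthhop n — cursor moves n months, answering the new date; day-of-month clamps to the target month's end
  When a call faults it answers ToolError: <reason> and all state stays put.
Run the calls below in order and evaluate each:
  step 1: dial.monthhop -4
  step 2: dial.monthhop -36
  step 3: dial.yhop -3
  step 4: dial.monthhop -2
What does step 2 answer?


Answer: 2018-09-10

Derivation:
% dial.monthhop n=-4
:: 2021-09-10
% dial.monthhop n=-36
:: 2018-09-10
% dial.yhop n=-3
:: 2015-09-10
% dial.monthhop n=-2
:: 2015-07-10


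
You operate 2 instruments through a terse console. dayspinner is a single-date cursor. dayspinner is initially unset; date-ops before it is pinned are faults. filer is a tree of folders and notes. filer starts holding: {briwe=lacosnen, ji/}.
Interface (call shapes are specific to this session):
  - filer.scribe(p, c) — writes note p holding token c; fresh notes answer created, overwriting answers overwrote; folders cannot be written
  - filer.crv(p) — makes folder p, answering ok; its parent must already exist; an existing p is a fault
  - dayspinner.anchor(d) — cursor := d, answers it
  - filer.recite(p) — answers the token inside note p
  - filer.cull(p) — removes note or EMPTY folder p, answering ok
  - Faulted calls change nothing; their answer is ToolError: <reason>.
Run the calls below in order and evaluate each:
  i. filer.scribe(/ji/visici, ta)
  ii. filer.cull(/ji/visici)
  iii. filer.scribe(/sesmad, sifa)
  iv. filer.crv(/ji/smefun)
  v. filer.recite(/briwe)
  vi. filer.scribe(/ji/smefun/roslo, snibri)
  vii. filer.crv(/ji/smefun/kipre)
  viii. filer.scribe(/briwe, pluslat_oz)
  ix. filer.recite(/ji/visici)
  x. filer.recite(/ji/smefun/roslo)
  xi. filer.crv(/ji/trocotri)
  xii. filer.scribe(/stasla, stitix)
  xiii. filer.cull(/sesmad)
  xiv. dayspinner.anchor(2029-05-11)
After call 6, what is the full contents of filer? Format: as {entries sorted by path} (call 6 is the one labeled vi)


Answer: {briwe=lacosnen, ji/, ji/smefun/, ji/smefun/roslo=snibri, sesmad=sifa}

Derivation:
Then scribe on p='/ji/visici', c='ta', and observe created.
Calling cull on p='/ji/visici', yielding ok.
Now I run scribe on p='/sesmad', c='sifa', → created.
Then crv on p='/ji/smefun', and observe ok.
I invoke recite on p='/briwe', and see lacosnen.
I run scribe on p='/ji/smefun/roslo', c='snibri', and get created.
I call crv on p='/ji/smefun/kipre', which returns ok.
Calling scribe on p='/briwe', c='pluslat_oz', which returns overwrote.
I run recite on p='/ji/visici', — result: ToolError: not found.
Invoking recite on p='/ji/smefun/roslo', giving snibri.
I invoke crv on p='/ji/trocotri', yielding ok.
I run scribe on p='/stasla', c='stitix', and see created.
I call cull on p='/sesmad', yielding ok.
I use anchor on d='2029-05-11': 2029-05-11.


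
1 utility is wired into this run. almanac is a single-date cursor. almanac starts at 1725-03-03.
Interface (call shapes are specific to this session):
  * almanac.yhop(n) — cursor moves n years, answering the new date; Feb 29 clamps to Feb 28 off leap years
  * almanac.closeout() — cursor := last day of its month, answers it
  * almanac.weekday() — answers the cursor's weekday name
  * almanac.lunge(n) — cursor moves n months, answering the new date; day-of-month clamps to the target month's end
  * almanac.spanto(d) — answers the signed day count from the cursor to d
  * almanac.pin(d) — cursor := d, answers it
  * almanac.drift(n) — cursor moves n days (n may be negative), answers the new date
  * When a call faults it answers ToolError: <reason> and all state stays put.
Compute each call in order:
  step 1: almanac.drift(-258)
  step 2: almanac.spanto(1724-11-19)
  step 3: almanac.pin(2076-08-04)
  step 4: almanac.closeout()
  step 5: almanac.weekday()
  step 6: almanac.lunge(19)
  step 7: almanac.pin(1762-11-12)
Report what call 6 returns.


Answer: 2078-03-31

Derivation:
-> almanac.drift(n→-258)
<- 1724-06-18
-> almanac.spanto(d→1724-11-19)
<- 154
-> almanac.pin(d→2076-08-04)
<- 2076-08-04
-> almanac.closeout()
<- 2076-08-31
-> almanac.weekday()
<- Monday
-> almanac.lunge(n→19)
<- 2078-03-31
-> almanac.pin(d→1762-11-12)
<- 1762-11-12


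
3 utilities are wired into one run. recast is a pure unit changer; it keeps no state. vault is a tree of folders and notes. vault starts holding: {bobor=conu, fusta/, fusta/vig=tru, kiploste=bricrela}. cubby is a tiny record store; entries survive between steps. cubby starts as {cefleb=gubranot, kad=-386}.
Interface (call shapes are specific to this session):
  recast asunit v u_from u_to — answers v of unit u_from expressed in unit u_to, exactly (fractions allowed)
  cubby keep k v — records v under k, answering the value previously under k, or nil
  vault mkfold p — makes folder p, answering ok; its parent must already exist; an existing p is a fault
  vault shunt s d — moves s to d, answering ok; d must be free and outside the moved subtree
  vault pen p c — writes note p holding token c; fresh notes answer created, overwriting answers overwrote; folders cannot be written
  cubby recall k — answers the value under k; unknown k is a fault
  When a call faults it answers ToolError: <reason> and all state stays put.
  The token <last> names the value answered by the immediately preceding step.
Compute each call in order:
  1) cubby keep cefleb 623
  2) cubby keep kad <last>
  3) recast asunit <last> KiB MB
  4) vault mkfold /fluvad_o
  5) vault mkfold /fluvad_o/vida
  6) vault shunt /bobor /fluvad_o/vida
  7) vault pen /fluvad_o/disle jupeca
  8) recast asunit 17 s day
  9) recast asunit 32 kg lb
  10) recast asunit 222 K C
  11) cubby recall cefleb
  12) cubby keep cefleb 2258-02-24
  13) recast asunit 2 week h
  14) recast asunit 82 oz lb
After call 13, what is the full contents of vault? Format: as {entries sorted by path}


Invoking cubby keep passing k=cefleb, v=623, — result: gubranot.
I invoke cubby keep passing k=kad, v=<last>, which returns -386.
Calling recast asunit passing v=<last>, u_from=KiB, u_to=MB, giving -6176/15625.
Invoking vault mkfold passing p=/fluvad_o: ok.
Using vault mkfold passing p=/fluvad_o/vida, and get ok.
I call vault shunt passing s=/bobor, d=/fluvad_o/vida: ToolError: exists.
Calling vault pen passing p=/fluvad_o/disle, c=jupeca, and see created.
I call recast asunit passing v=17, u_from=s, u_to=day, → 17/86400.
Calling recast asunit passing v=32, u_from=kg, u_to=lb: 3200000000/45359237.
I invoke recast asunit passing v=222, u_from=K, u_to=C, — result: -1023/20.
I invoke cubby recall passing k=cefleb, which returns 623.
Next I call cubby keep passing k=cefleb, v=2258-02-24, and observe 623.
Then recast asunit passing v=2, u_from=week, u_to=h, and observe 336.
I call recast asunit passing v=82, u_from=oz, u_to=lb, — result: 41/8.

Answer: {bobor=conu, fluvad_o/, fluvad_o/disle=jupeca, fluvad_o/vida/, fusta/, fusta/vig=tru, kiploste=bricrela}


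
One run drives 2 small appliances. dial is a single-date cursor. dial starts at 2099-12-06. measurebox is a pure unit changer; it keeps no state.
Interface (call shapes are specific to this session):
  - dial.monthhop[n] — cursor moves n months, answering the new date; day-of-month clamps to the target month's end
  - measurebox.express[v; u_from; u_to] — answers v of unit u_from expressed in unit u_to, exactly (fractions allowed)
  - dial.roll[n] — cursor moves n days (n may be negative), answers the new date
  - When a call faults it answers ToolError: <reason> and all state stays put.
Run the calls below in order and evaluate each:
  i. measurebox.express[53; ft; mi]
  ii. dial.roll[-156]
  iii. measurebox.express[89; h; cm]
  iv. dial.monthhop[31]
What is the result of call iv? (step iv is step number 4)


Step: measurebox.express[v='53'; u_from='ft'; u_to='mi']
Result: 53/5280
Step: dial.roll[n='-156']
Result: 2099-07-03
Step: measurebox.express[v='89'; u_from='h'; u_to='cm']
Result: ToolError: incompatible units
Step: dial.monthhop[n='31']
Result: 2102-02-03

Answer: 2102-02-03


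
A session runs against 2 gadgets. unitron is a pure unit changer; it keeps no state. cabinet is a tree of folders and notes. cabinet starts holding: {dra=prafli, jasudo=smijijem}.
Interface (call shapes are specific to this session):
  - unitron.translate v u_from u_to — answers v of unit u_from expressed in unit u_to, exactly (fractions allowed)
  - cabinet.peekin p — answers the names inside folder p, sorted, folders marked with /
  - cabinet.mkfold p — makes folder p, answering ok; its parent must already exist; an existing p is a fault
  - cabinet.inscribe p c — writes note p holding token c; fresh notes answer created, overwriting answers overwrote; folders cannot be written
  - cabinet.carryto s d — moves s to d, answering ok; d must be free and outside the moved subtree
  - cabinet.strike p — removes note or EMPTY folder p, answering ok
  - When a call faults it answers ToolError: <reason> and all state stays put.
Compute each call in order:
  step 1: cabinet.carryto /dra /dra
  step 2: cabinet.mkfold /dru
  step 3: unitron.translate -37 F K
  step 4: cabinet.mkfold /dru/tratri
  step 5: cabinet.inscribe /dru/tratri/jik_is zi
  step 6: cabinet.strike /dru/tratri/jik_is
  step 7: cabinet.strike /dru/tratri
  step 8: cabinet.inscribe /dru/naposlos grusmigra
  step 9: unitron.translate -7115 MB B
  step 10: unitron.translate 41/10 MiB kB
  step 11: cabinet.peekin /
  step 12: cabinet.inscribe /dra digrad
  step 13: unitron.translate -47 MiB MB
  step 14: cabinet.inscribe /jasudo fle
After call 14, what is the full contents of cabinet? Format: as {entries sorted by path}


[in] carryto s: /dra d: /dra
[out] ToolError: exists
[in] mkfold p: /dru
[out] ok
[in] translate v: -37 u_from: F u_to: K
[out] 14089/60
[in] mkfold p: /dru/tratri
[out] ok
[in] inscribe p: /dru/tratri/jik_is c: zi
[out] created
[in] strike p: /dru/tratri/jik_is
[out] ok
[in] strike p: /dru/tratri
[out] ok
[in] inscribe p: /dru/naposlos c: grusmigra
[out] created
[in] translate v: -7115 u_from: MB u_to: B
[out] -7115000000
[in] translate v: 41/10 u_from: MiB u_to: kB
[out] 2686976/625
[in] peekin p: /
[out] [dra, dru/, jasudo]
[in] inscribe p: /dra c: digrad
[out] overwrote
[in] translate v: -47 u_from: MiB u_to: MB
[out] -770048/15625
[in] inscribe p: /jasudo c: fle
[out] overwrote

Answer: {dra=digrad, dru/, dru/naposlos=grusmigra, jasudo=fle}


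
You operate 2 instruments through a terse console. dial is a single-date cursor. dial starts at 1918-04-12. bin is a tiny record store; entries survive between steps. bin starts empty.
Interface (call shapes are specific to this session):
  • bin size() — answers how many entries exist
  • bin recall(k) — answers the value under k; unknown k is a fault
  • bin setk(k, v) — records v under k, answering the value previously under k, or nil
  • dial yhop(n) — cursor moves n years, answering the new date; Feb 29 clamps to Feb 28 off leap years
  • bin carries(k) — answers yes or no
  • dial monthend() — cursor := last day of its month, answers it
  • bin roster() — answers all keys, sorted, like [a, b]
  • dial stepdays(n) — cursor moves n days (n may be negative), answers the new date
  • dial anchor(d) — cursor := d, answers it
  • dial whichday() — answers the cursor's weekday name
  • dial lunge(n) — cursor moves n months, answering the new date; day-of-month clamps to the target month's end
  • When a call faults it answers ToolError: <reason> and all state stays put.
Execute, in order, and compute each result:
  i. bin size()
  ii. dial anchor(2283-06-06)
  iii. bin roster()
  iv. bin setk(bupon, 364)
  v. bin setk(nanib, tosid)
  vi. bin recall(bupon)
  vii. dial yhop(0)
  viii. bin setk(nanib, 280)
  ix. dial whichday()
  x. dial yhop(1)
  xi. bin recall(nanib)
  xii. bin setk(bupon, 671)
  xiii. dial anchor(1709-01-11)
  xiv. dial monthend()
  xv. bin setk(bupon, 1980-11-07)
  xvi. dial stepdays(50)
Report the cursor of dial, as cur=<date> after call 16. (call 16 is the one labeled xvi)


Answer: cur=1709-03-22

Derivation:
I run bin size(), → 0.
I invoke dial anchor on d→2283-06-06, → 2283-06-06.
Now I run bin roster, and observe [].
Then bin setk on k→bupon, v→364, and get nil.
I invoke bin setk on k→nanib, v→tosid, yielding nil.
Using bin recall on k→bupon, and observe 364.
I use dial yhop on n→0, → 2283-06-06.
Using bin setk on k→nanib, v→280, yielding tosid.
Using dial whichday(), and observe Wednesday.
I run dial yhop on n→1, and observe 2284-06-06.
Invoking bin recall on k→nanib, which returns 280.
Calling bin setk on k→bupon, v→671, yielding 364.
Then dial anchor on d→1709-01-11, — result: 1709-01-11.
I try dial monthend(), which returns 1709-01-31.
I call bin setk on k→bupon, v→1980-11-07: 671.
Next I call dial stepdays on n→50, giving 1709-03-22.


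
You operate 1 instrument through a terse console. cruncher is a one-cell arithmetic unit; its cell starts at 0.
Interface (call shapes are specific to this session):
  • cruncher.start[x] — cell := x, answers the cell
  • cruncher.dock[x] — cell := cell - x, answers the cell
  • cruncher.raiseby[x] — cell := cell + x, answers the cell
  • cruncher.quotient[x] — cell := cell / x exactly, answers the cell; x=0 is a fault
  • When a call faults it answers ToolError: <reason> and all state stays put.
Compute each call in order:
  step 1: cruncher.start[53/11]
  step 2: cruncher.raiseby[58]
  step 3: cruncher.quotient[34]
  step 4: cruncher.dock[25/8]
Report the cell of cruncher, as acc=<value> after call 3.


Calling cruncher.start with x: 53/11: 53/11.
I invoke cruncher.raiseby with x: 58, yielding 691/11.
I call cruncher.quotient with x: 34, and see 691/374.
Using cruncher.dock with x: 25/8, which returns -1911/1496.

Answer: acc=691/374


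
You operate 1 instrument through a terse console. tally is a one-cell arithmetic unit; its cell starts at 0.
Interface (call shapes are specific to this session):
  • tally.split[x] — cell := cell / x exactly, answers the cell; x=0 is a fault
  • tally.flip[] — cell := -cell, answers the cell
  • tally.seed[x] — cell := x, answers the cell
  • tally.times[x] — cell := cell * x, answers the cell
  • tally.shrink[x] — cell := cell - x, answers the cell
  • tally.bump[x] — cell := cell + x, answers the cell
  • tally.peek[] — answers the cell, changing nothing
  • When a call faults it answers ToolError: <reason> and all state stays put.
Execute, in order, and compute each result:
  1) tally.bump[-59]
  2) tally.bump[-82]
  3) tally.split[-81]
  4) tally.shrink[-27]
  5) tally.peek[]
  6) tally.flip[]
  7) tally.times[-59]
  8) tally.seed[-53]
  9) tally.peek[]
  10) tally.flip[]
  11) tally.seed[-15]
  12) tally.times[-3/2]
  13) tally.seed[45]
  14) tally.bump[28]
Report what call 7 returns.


Answer: 45784/27

Derivation:
~$ bump x=-59
:: -59
~$ bump x=-82
:: -141
~$ split x=-81
:: 47/27
~$ shrink x=-27
:: 776/27
~$ peek
:: 776/27
~$ flip
:: -776/27
~$ times x=-59
:: 45784/27
~$ seed x=-53
:: -53
~$ peek
:: -53
~$ flip
:: 53
~$ seed x=-15
:: -15
~$ times x=-3/2
:: 45/2
~$ seed x=45
:: 45
~$ bump x=28
:: 73


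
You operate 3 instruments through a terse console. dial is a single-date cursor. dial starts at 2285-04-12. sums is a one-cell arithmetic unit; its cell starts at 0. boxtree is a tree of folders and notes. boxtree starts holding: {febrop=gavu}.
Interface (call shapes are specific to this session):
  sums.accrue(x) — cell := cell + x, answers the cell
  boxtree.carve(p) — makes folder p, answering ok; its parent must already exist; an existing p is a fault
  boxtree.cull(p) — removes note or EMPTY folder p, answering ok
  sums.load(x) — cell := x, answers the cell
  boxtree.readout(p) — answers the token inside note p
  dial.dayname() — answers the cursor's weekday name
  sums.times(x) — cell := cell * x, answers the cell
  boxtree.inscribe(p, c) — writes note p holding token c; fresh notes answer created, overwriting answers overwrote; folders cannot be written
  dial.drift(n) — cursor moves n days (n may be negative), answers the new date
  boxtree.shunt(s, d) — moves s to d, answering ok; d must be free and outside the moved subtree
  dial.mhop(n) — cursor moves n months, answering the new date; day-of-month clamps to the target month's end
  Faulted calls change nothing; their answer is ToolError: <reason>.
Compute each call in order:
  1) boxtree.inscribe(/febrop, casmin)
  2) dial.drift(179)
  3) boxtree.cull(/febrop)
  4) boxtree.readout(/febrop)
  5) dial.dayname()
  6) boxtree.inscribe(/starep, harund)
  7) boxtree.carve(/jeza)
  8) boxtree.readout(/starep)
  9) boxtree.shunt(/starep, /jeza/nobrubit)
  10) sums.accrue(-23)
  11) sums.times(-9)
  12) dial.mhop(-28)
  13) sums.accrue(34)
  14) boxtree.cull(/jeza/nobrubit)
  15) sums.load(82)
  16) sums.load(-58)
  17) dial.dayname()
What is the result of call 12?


Answer: 2283-06-08

Derivation:
I invoke boxtree.inscribe on p→/febrop, c→casmin, — result: overwrote.
I use dial.drift on n→179, which returns 2285-10-08.
I call boxtree.cull on p→/febrop, which returns ok.
I run boxtree.readout on p→/febrop, and see ToolError: not found.
I call dial.dayname(), giving Thursday.
I use boxtree.inscribe on p→/starep, c→harund, — result: created.
Now I run boxtree.carve on p→/jeza, and see ok.
I run boxtree.readout on p→/starep, and see harund.
I try boxtree.shunt on s→/starep, d→/jeza/nobrubit, and observe ok.
Next I call sums.accrue on x→-23, which returns -23.
Using sums.times on x→-9, yielding 207.
Then dial.mhop on n→-28, — result: 2283-06-08.
Next I call sums.accrue on x→34, yielding 241.
I run boxtree.cull on p→/jeza/nobrubit, and see ok.
Calling sums.load on x→82: 82.
I invoke sums.load on x→-58: -58.
I call dial.dayname(), which returns Friday.


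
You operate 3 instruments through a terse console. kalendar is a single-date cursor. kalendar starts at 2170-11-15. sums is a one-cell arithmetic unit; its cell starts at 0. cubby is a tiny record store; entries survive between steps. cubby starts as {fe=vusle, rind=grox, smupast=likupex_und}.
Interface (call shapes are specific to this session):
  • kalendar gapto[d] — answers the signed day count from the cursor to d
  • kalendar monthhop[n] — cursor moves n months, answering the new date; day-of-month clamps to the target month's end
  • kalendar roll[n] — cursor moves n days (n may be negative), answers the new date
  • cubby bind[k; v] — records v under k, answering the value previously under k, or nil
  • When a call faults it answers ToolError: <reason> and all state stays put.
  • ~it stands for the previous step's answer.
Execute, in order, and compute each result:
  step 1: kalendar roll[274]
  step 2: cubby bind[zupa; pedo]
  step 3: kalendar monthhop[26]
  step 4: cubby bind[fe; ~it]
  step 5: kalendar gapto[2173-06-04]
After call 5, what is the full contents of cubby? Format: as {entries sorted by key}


% kalendar roll n→274
:: 2171-08-16
% cubby bind k→zupa v→pedo
:: nil
% kalendar monthhop n→26
:: 2173-10-16
% cubby bind k→fe v→~it
:: vusle
% kalendar gapto d→2173-06-04
:: -134

Answer: {fe=2173-10-16, rind=grox, smupast=likupex_und, zupa=pedo}


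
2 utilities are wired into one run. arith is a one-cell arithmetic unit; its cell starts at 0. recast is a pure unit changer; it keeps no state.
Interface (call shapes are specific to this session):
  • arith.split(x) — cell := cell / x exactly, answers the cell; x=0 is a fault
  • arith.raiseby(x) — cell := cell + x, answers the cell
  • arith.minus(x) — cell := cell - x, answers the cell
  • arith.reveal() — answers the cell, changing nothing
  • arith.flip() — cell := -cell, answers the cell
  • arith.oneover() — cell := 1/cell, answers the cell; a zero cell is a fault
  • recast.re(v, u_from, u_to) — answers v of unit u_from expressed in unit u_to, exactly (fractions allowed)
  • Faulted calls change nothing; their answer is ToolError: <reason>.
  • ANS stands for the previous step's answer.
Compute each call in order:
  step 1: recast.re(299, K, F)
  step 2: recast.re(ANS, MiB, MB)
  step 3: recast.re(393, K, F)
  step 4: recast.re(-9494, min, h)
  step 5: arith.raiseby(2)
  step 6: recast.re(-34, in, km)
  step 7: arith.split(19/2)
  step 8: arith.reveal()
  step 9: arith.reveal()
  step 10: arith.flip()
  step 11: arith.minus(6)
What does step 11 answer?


Answer: -118/19

Derivation:
% 1. re(v='299', u_from='K', u_to='F') : 7853/100
% 2. re(v='ANS', u_from='MiB', u_to='MB') : 32165888/390625
% 3. re(v='393', u_from='K', u_to='F') : 24773/100
% 4. re(v='-9494', u_from='min', u_to='h') : -4747/30
% 5. raiseby(x='2') : 2
% 6. re(v='-34', u_from='in', u_to='km') : -2159/2500000
% 7. split(x='19/2') : 4/19
% 8. reveal() : 4/19
% 9. reveal() : 4/19
% 10. flip() : -4/19
% 11. minus(x='6') : -118/19
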